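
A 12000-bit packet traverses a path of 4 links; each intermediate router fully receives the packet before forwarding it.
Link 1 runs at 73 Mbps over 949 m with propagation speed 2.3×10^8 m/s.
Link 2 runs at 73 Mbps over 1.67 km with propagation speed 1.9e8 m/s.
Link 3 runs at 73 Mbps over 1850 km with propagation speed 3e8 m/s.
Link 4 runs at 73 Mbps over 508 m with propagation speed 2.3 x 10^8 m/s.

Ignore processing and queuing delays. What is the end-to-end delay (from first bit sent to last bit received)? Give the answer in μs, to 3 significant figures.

Transmission delay per hop = L/R = 12000/73000000 = 164.384 μs; 4 hops → 657.534 μs.
Propagation delays (d/s per hop): 4.12609, 8.78947, 6166.67, 2.2087 μs; sum = 6181.79 μs.
End-to-end = 6840 μs.

6840 μs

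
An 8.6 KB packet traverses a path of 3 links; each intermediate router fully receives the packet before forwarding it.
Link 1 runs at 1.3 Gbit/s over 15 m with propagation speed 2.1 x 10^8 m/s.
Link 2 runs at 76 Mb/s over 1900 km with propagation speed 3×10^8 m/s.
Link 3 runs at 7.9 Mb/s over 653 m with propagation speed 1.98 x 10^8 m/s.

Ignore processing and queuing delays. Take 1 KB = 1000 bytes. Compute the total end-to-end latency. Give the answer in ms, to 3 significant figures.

L = 68800 bits.
Transmission delays (L/R per hop): 0.0529231, 0.905263, 8.70886 ms; sum = 9.66705 ms.
Propagation delays (d/s per hop): 7.14286e-05, 6.33333, 0.00329798 ms; sum = 6.3367 ms.
End-to-end = 16.0 ms.

16.0 ms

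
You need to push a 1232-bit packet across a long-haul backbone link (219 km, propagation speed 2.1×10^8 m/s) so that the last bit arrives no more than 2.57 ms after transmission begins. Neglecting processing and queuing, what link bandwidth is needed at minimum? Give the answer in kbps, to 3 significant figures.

Propagation delay = 219000 / 210000000 = 1.04286 ms.
Transmission budget = 2.57 − 1.04286 = 1.52714 ms.
R ≥ L / t_tx = 1232 bits / 0.00152714 s = 807 kbps.

807 kbps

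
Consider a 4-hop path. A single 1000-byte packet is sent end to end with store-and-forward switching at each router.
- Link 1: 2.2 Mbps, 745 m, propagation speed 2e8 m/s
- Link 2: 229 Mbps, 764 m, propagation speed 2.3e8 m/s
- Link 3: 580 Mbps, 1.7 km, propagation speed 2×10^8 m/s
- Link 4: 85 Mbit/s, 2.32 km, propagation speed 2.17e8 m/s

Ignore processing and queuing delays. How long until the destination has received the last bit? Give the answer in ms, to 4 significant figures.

L = 1000 × 8 = 8000 bits.
Transmission delays (L/R per hop): 3.63636, 0.0349345, 0.0137931, 0.0941176 ms; sum = 3.77921 ms.
Propagation delays (d/s per hop): 0.003725, 0.00332174, 0.0085, 0.0106912 ms; sum = 0.026238 ms.
End-to-end = 3.805 ms.

3.805 ms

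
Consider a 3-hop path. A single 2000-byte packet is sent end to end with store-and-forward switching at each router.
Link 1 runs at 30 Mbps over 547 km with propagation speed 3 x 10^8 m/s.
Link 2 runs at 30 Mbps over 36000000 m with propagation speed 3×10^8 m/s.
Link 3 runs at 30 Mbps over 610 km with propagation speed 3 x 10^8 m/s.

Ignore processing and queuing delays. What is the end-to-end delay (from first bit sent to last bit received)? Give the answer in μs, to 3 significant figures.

L = 2000 × 8 = 16000 bits.
Transmission delay per hop = L/R = 16000/30000000 = 533.333 μs; 3 hops → 1600 μs.
Propagation delays (d/s per hop): 1823.33, 120000, 2033.33 μs; sum = 123857 μs.
End-to-end = 125000 μs.

125000 μs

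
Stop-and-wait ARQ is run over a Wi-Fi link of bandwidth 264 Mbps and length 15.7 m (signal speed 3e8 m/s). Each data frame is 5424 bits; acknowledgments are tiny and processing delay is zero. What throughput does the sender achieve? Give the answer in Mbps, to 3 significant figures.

263 Mbps

t_tx = L/R = 5424/264000000 = 2.05455e-05 s.
t_prop = 15.7/300000000 = 5.23333e-08 s; RTT = 1.04667e-07 s.
Cycle = t_tx + RTT = 2.06501e-05 s.
Throughput = L / cycle = 5424 / 2.06501e-05 = 263 Mbps.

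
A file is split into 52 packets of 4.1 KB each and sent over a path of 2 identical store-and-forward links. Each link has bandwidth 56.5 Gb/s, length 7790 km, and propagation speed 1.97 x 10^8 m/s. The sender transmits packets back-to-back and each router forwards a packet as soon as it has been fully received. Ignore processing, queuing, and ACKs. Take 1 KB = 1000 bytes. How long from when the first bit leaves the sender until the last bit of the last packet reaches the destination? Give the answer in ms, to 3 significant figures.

Per-hop transmission t_tx = L/R = 32800/56500000000 = 0.000580531 ms.
Per-hop propagation t_prop = 7790000/197000000 = 39.5431 ms.
Pipeline fill: first packet needs 2·t_tx to clear all hops; remaining 51 packets each add one t_tx.
Total = (2+52-1)·t_tx + 2·t_prop = 53·0.000580531 + 2·39.5431 = 79.1 ms.

79.1 ms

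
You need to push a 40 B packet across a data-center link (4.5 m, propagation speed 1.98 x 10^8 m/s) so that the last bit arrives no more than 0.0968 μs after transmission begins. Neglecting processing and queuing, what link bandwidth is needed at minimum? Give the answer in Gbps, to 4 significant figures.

4.320 Gbps

L = 320 bits.
Propagation delay = 4.5 / 198000000 = 0.0227273 μs.
Transmission budget = 0.0968 − 0.0227273 = 0.0740727 μs.
R ≥ L / t_tx = 320 bits / 7.40727e-08 s = 4.320 Gbps.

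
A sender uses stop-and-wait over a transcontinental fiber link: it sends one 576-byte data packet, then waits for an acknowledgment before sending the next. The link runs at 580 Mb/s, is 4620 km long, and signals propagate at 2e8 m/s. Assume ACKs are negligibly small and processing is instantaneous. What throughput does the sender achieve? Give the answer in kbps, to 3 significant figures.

99.7 kbps

t_tx = L/R = 4608/580000000 = 7.94483e-06 s.
t_prop = 4620000/200000000 = 0.0231 s; RTT = 0.0462 s.
Cycle = t_tx + RTT = 0.0462079 s.
Throughput = L / cycle = 4608 / 0.0462079 = 99.7 kbps.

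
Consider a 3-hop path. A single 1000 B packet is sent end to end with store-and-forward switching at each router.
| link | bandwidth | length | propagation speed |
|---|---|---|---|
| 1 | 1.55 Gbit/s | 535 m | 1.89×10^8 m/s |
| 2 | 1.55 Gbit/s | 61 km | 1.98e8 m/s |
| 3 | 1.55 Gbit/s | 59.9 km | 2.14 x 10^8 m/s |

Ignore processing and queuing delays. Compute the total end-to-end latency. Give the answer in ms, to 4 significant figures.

L = 1000 × 8 = 8000 bits.
Transmission delay per hop = L/R = 8000/1550000000 = 0.00516129 ms; 3 hops → 0.0154839 ms.
Propagation delays (d/s per hop): 0.00283069, 0.308081, 0.279907 ms; sum = 0.590818 ms.
End-to-end = 0.6063 ms.

0.6063 ms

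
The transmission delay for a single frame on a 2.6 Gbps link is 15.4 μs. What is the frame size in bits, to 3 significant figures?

L = R × t_tx = 2600000000 b/s × 1.54e-05 s = 40040 bits.

40000 bits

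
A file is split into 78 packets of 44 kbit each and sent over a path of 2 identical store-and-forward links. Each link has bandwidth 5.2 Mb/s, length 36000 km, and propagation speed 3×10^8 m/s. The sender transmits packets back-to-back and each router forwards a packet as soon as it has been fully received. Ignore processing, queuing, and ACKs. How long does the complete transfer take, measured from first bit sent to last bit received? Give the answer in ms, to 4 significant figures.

Per-hop transmission t_tx = L/R = 44000/5200000 = 8.46154 ms.
Per-hop propagation t_prop = 36000000/300000000 = 120 ms.
Pipeline fill: first packet needs 2·t_tx to clear all hops; remaining 77 packets each add one t_tx.
Total = (2+78-1)·t_tx + 2·t_prop = 79·8.46154 + 2·120 = 908.5 ms.

908.5 ms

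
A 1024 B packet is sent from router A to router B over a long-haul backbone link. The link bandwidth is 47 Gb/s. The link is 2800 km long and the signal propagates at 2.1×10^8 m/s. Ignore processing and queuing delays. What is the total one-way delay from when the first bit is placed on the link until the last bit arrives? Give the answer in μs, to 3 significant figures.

L = 1024 × 8 = 8192 bits.
Transmission delay = L/R = 8192 / 47000000000 = 0.174298 μs.
Propagation delay = d/s = 2800000 m / 210000000 m/s = 13333.3 μs.
Total = 13300 μs.

13300 μs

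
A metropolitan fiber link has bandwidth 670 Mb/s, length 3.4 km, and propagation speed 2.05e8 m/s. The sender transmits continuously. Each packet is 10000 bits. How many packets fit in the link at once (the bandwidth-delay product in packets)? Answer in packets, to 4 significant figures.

1.111 packets

Propagation delay = 3400 / 2.05e+08 = 1.65854e-05 s.
BDP = R × t_prop = 670000000 × 1.65854e-05 = 11112.2 bits.
In packets of 10000 bits: 1.111 packets.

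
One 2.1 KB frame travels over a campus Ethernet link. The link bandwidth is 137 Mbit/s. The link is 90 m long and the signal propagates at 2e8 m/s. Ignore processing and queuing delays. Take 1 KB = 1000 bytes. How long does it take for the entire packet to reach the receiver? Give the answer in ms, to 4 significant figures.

L = 16800 bits.
Transmission delay = L/R = 16800 / 137000000 = 0.122628 ms.
Propagation delay = d/s = 90 m / 200000000 m/s = 0.00045 ms.
Total = 0.1231 ms.

0.1231 ms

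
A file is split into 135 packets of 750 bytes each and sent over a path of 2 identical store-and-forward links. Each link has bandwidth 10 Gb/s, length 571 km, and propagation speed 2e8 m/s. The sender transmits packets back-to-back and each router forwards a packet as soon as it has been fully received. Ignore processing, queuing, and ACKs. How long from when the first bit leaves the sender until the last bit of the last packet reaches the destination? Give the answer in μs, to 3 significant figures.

5790 μs

Per-hop transmission t_tx = L/R = 6000/10000000000 = 0.6 μs.
Per-hop propagation t_prop = 571000/200000000 = 2855 μs.
Pipeline fill: first packet needs 2·t_tx to clear all hops; remaining 134 packets each add one t_tx.
Total = (2+135-1)·t_tx + 2·t_prop = 136·0.6 + 2·2855 = 5790 μs.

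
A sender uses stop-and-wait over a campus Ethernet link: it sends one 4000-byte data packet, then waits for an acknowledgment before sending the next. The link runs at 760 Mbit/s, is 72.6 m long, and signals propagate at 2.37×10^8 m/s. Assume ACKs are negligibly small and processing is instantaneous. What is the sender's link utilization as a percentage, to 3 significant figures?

t_tx = L/R = 32000/760000000 = 4.21053e-05 s.
t_prop = 72.6/237000000 = 3.06329e-07 s; RTT = 6.12658e-07 s.
Cycle = t_tx + RTT = 4.27179e-05 s.
Utilization = t_tx / cycle = 4.21053e-05/4.27179e-05 = 98.6 %.

98.6 %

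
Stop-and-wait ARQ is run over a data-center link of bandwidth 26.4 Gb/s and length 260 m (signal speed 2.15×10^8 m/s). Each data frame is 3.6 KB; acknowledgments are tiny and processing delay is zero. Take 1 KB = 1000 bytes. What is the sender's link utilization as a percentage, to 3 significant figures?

t_tx = L/R = 28800/26400000000 = 1.09091e-06 s.
t_prop = 260/215000000 = 1.2093e-06 s; RTT = 2.4186e-06 s.
Cycle = t_tx + RTT = 3.50951e-06 s.
Utilization = t_tx / cycle = 1.09091e-06/3.50951e-06 = 31.1 %.

31.1 %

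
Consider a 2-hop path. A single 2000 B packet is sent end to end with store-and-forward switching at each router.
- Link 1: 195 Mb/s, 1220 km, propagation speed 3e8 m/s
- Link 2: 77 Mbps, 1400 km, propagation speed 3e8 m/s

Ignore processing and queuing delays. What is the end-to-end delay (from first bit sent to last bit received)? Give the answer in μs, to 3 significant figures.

L = 2000 × 8 = 16000 bits.
Transmission delays (L/R per hop): 82.0513, 207.792 μs; sum = 289.843 μs.
Propagation delays (d/s per hop): 4066.67, 4666.67 μs; sum = 8733.33 μs.
End-to-end = 9020 μs.

9020 μs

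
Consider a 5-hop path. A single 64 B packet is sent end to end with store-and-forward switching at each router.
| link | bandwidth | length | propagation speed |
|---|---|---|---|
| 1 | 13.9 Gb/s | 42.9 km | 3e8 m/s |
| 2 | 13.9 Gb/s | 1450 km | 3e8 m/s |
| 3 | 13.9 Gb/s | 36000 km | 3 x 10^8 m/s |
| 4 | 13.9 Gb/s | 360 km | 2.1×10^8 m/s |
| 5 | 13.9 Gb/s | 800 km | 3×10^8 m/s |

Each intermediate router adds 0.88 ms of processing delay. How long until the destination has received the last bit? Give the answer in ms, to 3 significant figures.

L = 64 × 8 = 512 bits.
Transmission delay per hop = L/R = 512/13900000000 = 3.68345e-05 ms; 5 hops → 0.000184173 ms.
Propagation delays (d/s per hop): 0.143, 4.83333, 120, 1.71429, 2.66667 ms; sum = 129.357 ms.
Processing at 4 router(s): 4 × 0.88 ms = 3.52 ms.
End-to-end = 133 ms.

133 ms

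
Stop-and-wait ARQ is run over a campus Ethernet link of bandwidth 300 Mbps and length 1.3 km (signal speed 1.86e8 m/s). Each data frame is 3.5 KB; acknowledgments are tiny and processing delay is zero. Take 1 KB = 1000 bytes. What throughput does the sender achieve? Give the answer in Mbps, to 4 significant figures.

260.9 Mbps

t_tx = L/R = 28000/300000000 = 9.33333e-05 s.
t_prop = 1300/186000000 = 6.98925e-06 s; RTT = 1.39785e-05 s.
Cycle = t_tx + RTT = 0.000107312 s.
Throughput = L / cycle = 28000 / 0.000107312 = 260.9 Mbps.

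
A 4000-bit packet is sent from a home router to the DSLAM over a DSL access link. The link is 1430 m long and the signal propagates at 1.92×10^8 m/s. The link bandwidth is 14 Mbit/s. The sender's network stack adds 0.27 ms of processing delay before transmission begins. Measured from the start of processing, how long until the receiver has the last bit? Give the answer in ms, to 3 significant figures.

Transmission delay = L/R = 4000 / 14000000 = 0.285714 ms.
Propagation delay = d/s = 1430 m / 192000000 m/s = 0.00744792 ms.
Plus processing delay 0.27 ms = 0.27 ms.
Total = 0.563 ms.

0.563 ms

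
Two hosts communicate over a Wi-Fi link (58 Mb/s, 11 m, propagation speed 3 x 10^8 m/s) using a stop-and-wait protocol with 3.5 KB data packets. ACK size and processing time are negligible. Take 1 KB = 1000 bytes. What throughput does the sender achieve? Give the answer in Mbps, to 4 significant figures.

57.99 Mbps

t_tx = L/R = 28000/58000000 = 0.000482759 s.
t_prop = 11/300000000 = 3.66667e-08 s; RTT = 7.33333e-08 s.
Cycle = t_tx + RTT = 0.000482832 s.
Throughput = L / cycle = 28000 / 0.000482832 = 57.99 Mbps.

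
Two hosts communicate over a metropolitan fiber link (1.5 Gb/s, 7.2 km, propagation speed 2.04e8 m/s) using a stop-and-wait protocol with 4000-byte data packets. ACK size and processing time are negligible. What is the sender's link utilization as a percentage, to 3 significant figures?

23.2 %

t_tx = L/R = 32000/1500000000 = 2.13333e-05 s.
t_prop = 7200/204000000 = 3.52941e-05 s; RTT = 7.05882e-05 s.
Cycle = t_tx + RTT = 9.19216e-05 s.
Utilization = t_tx / cycle = 2.13333e-05/9.19216e-05 = 23.2 %.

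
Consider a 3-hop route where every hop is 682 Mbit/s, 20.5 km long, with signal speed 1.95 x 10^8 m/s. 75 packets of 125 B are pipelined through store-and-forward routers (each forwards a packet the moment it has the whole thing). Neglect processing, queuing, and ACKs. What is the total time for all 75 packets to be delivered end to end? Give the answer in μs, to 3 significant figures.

428 μs

Per-hop transmission t_tx = L/R = 1000/682000000 = 1.46628 μs.
Per-hop propagation t_prop = 20500/195000000 = 105.128 μs.
Pipeline fill: first packet needs 3·t_tx to clear all hops; remaining 74 packets each add one t_tx.
Total = (3+75-1)·t_tx + 3·t_prop = 77·1.46628 + 3·105.128 = 428 μs.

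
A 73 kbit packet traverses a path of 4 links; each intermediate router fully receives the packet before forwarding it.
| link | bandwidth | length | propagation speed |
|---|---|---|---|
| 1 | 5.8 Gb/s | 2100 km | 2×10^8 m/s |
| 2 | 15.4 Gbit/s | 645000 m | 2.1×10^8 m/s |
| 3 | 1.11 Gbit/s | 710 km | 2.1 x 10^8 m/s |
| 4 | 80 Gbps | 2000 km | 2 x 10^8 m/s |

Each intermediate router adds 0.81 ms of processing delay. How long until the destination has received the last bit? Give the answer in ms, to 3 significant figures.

29.5 ms

L = 73000 bits.
Transmission delays (L/R per hop): 0.0125862, 0.00474026, 0.0657658, 0.0009125 ms; sum = 0.0840047 ms.
Propagation delays (d/s per hop): 10.5, 3.07143, 3.38095, 10 ms; sum = 26.9524 ms.
Processing at 3 router(s): 3 × 0.81 ms = 2.43 ms.
End-to-end = 29.5 ms.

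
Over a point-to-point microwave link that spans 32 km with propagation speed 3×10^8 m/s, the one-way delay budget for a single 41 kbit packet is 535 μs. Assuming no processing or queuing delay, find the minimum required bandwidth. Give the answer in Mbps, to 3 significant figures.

Propagation delay = 32000 / 300000000 = 106.667 μs.
Transmission budget = 535 − 106.667 = 428.333 μs.
R ≥ L / t_tx = 41000 bits / 0.000428333 s = 95.7 Mbps.

95.7 Mbps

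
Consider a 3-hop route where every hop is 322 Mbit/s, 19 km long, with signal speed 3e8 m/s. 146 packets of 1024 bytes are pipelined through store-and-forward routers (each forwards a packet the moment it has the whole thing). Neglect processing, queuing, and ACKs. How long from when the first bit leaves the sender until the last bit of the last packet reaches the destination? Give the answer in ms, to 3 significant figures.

Per-hop transmission t_tx = L/R = 8192/322000000 = 0.025441 ms.
Per-hop propagation t_prop = 19000/300000000 = 0.0633333 ms.
Pipeline fill: first packet needs 3·t_tx to clear all hops; remaining 145 packets each add one t_tx.
Total = (3+146-1)·t_tx + 3·t_prop = 148·0.025441 + 3·0.0633333 = 3.96 ms.

3.96 ms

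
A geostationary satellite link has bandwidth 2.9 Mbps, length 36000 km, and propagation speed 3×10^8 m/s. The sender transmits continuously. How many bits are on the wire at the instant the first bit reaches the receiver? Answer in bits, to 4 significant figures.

Propagation delay = 36000000 / 300000000 = 0.12 s.
BDP = R × t_prop = 2900000 × 0.12 = 348000 bits.

348000 bits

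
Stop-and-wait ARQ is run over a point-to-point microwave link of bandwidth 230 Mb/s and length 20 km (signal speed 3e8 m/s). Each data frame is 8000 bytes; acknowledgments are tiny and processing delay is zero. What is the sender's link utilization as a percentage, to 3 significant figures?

67.6 %

t_tx = L/R = 64000/230000000 = 0.000278261 s.
t_prop = 20000/300000000 = 6.66667e-05 s; RTT = 0.000133333 s.
Cycle = t_tx + RTT = 0.000411594 s.
Utilization = t_tx / cycle = 0.000278261/0.000411594 = 67.6 %.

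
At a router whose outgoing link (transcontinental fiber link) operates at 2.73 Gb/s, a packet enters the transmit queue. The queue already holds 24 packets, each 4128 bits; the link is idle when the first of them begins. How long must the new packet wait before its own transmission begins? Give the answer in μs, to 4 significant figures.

Each queued packet: L/R = 4128/2730000000 = 1.51209 μs.
24 queued → 36.2901 μs.
Queuing delay = 36.29 μs.

36.29 μs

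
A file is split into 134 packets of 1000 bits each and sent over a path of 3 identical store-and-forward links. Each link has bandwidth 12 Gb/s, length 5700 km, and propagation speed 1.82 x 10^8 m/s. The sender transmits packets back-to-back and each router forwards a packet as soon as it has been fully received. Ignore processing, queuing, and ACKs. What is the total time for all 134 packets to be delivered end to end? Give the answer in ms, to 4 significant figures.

Per-hop transmission t_tx = L/R = 1000/12000000000 = 8.33333e-05 ms.
Per-hop propagation t_prop = 5700000/182000000 = 31.3187 ms.
Pipeline fill: first packet needs 3·t_tx to clear all hops; remaining 133 packets each add one t_tx.
Total = (3+134-1)·t_tx + 3·t_prop = 136·8.33333e-05 + 3·31.3187 = 93.97 ms.

93.97 ms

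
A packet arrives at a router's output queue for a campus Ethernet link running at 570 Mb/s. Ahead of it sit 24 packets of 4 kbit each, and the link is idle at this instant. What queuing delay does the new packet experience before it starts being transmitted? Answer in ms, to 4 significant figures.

0.1684 ms

Each queued packet: L/R = 4000/570000000 = 0.00701754 ms.
24 queued → 0.168421 ms.
Queuing delay = 0.1684 ms.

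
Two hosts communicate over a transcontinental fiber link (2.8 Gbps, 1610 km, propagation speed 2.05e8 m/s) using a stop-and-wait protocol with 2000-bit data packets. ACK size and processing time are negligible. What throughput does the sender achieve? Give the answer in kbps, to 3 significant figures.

127 kbps

t_tx = L/R = 2000/2800000000 = 7.14286e-07 s.
t_prop = 1610000/2.05e+08 = 0.00785366 s; RTT = 0.0157073 s.
Cycle = t_tx + RTT = 0.015708 s.
Throughput = L / cycle = 2000 / 0.015708 = 127 kbps.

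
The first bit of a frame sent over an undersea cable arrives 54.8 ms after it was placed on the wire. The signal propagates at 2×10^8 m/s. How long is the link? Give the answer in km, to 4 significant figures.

d = s × t_prop = 200000000 × 0.0548 = 10960 km.

10960 km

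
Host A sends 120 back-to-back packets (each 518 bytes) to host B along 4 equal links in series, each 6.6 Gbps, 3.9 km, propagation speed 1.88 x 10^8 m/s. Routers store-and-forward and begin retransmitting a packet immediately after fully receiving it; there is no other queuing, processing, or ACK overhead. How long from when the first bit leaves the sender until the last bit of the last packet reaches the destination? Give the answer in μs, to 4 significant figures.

Per-hop transmission t_tx = L/R = 4144/6600000000 = 0.627879 μs.
Per-hop propagation t_prop = 3900/188000000 = 20.7447 μs.
Pipeline fill: first packet needs 4·t_tx to clear all hops; remaining 119 packets each add one t_tx.
Total = (4+120-1)·t_tx + 4·t_prop = 123·0.627879 + 4·20.7447 = 160.2 μs.

160.2 μs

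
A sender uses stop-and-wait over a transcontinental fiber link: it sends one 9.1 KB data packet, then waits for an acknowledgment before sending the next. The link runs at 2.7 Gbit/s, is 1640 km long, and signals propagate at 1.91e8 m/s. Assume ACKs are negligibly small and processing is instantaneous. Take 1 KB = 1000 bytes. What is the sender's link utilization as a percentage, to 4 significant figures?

t_tx = L/R = 72800/2700000000 = 2.6963e-05 s.
t_prop = 1640000/191000000 = 0.00858639 s; RTT = 0.0171728 s.
Cycle = t_tx + RTT = 0.0171997 s.
Utilization = t_tx / cycle = 2.6963e-05/0.0171997 = 0.1568 %.

0.1568 %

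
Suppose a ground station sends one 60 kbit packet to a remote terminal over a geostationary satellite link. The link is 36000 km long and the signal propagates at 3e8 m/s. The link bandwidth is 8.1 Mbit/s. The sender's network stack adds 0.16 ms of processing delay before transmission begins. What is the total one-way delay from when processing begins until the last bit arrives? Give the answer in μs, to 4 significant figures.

127600 μs

L = 60000 bits.
Transmission delay = L/R = 60000 / 8100000 = 7407.41 μs.
Propagation delay = d/s = 36000000 m / 300000000 m/s = 120000 μs.
Plus processing delay 0.16 ms = 160 μs.
Total = 127600 μs.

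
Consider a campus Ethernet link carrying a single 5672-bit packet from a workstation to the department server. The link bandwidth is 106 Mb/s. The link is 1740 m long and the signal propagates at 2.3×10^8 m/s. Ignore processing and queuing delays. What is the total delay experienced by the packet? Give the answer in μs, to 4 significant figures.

Transmission delay = L/R = 5672 / 106000000 = 53.5094 μs.
Propagation delay = d/s = 1740 m / 2.3e+08 m/s = 7.56522 μs.
Total = 61.07 μs.

61.07 μs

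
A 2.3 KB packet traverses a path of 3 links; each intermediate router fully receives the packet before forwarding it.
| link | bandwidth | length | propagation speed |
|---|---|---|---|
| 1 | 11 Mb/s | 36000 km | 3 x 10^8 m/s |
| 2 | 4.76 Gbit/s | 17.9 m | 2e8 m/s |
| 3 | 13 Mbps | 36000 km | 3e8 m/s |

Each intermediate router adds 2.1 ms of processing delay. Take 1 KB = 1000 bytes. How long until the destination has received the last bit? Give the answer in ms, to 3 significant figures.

247 ms

L = 18400 bits.
Transmission delays (L/R per hop): 1.67273, 0.00386555, 1.41538 ms; sum = 3.09198 ms.
Propagation delays (d/s per hop): 120, 8.95e-05, 120 ms; sum = 240 ms.
Processing at 2 router(s): 2 × 2.1 ms = 4.2 ms.
End-to-end = 247 ms.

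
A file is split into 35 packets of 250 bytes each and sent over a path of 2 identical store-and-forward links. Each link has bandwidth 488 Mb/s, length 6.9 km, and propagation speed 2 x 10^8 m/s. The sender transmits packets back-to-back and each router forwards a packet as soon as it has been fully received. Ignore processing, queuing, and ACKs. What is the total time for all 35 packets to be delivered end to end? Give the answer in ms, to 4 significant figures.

Per-hop transmission t_tx = L/R = 2000/488000000 = 0.00409836 ms.
Per-hop propagation t_prop = 6900/200000000 = 0.0345 ms.
Pipeline fill: first packet needs 2·t_tx to clear all hops; remaining 34 packets each add one t_tx.
Total = (2+35-1)·t_tx + 2·t_prop = 36·0.00409836 + 2·0.0345 = 0.2165 ms.

0.2165 ms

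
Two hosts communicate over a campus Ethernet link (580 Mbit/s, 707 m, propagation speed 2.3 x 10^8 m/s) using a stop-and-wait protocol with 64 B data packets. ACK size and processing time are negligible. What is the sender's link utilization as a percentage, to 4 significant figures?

t_tx = L/R = 512/580000000 = 8.82759e-07 s.
t_prop = 707/2.3e+08 = 3.07391e-06 s; RTT = 6.14783e-06 s.
Cycle = t_tx + RTT = 7.03058e-06 s.
Utilization = t_tx / cycle = 8.82759e-07/7.03058e-06 = 12.56 %.

12.56 %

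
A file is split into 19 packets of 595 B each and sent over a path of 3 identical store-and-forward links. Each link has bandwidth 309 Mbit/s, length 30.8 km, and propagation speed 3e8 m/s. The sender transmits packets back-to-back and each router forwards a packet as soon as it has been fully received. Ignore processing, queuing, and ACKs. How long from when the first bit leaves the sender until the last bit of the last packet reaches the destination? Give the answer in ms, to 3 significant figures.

0.631 ms

Per-hop transmission t_tx = L/R = 4760/309000000 = 0.0154045 ms.
Per-hop propagation t_prop = 30800/300000000 = 0.102667 ms.
Pipeline fill: first packet needs 3·t_tx to clear all hops; remaining 18 packets each add one t_tx.
Total = (3+19-1)·t_tx + 3·t_prop = 21·0.0154045 + 3·0.102667 = 0.631 ms.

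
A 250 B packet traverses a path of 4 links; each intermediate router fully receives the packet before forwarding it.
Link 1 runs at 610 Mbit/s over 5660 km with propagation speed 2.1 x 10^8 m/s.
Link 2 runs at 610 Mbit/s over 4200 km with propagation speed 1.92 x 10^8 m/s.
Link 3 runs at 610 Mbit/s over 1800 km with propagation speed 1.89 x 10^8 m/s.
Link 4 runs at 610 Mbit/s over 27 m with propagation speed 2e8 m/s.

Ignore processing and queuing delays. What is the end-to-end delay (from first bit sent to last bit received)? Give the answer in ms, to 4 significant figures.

L = 250 × 8 = 2000 bits.
Transmission delay per hop = L/R = 2000/610000000 = 0.00327869 ms; 4 hops → 0.0131148 ms.
Propagation delays (d/s per hop): 26.9524, 21.875, 9.52381, 0.000135 ms; sum = 58.3513 ms.
End-to-end = 58.36 ms.

58.36 ms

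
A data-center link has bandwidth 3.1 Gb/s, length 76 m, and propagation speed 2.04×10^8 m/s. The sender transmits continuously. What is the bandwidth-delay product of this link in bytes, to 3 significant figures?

Propagation delay = 76 / 204000000 = 3.72549e-07 s.
BDP = R × t_prop = 3100000000 × 3.72549e-07 = 1154.9 bits.
In bytes: 1154.9/8 = 144 bytes.

144 bytes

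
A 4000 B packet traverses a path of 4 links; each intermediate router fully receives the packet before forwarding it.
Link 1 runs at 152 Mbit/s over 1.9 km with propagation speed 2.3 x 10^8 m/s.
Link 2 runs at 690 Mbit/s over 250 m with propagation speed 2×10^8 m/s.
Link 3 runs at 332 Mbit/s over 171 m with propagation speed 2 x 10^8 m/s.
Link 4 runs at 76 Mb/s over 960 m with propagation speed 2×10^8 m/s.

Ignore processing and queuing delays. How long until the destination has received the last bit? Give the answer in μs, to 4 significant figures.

789.5 μs

L = 4000 × 8 = 32000 bits.
Transmission delays (L/R per hop): 210.526, 46.3768, 96.3855, 421.053 μs; sum = 774.341 μs.
Propagation delays (d/s per hop): 8.26087, 1.25, 0.855, 4.8 μs; sum = 15.1659 μs.
End-to-end = 789.5 μs.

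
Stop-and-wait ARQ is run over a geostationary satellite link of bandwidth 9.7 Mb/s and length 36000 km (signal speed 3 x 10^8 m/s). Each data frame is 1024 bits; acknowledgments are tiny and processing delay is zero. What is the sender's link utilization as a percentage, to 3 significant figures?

0.0440 %

t_tx = L/R = 1024/9700000 = 0.000105567 s.
t_prop = 36000000/300000000 = 0.12 s; RTT = 0.24 s.
Cycle = t_tx + RTT = 0.240106 s.
Utilization = t_tx / cycle = 0.000105567/0.240106 = 0.0440 %.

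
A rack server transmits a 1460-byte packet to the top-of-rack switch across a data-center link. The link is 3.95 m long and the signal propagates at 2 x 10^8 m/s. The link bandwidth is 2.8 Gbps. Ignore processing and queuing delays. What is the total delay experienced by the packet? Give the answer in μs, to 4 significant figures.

L = 1460 × 8 = 11680 bits.
Transmission delay = L/R = 11680 / 2800000000 = 4.17143 μs.
Propagation delay = d/s = 3.95 m / 200000000 m/s = 0.01975 μs.
Total = 4.191 μs.

4.191 μs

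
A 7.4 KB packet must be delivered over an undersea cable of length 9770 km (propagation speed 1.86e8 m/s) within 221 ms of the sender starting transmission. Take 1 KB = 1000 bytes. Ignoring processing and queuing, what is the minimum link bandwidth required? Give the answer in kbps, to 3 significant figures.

L = 59200 bits.
Propagation delay = 9770000 / 186000000 = 52.5269 ms.
Transmission budget = 221 − 52.5269 = 168.473 ms.
R ≥ L / t_tx = 59200 bits / 0.168473 s = 351 kbps.

351 kbps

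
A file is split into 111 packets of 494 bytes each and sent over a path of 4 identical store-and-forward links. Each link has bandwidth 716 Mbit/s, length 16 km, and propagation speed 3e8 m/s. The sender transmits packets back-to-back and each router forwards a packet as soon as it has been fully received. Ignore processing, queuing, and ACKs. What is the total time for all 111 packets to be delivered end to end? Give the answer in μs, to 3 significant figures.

843 μs

Per-hop transmission t_tx = L/R = 3952/716000000 = 5.51955 μs.
Per-hop propagation t_prop = 16000/300000000 = 53.3333 μs.
Pipeline fill: first packet needs 4·t_tx to clear all hops; remaining 110 packets each add one t_tx.
Total = (4+111-1)·t_tx + 4·t_prop = 114·5.51955 + 4·53.3333 = 843 μs.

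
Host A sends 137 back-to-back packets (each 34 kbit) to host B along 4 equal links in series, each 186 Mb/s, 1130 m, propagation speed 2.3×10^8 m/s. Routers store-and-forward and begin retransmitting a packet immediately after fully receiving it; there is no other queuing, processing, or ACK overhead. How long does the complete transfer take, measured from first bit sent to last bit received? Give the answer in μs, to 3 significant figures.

Per-hop transmission t_tx = L/R = 34000/186000000 = 182.796 μs.
Per-hop propagation t_prop = 1130/2.3e+08 = 4.91304 μs.
Pipeline fill: first packet needs 4·t_tx to clear all hops; remaining 136 packets each add one t_tx.
Total = (4+137-1)·t_tx + 4·t_prop = 140·182.796 + 4·4.91304 = 25600 μs.

25600 μs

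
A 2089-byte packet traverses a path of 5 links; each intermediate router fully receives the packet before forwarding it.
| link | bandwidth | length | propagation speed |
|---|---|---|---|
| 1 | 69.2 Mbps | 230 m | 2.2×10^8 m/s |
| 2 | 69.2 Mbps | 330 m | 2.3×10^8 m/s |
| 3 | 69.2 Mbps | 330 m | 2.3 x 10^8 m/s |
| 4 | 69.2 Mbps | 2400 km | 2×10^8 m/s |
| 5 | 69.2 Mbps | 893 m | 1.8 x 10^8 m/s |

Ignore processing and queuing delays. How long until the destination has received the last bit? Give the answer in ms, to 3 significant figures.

13.2 ms

L = 2089 × 8 = 16712 bits.
Transmission delay per hop = L/R = 16712/69200000 = 0.241503 ms; 5 hops → 1.20751 ms.
Propagation delays (d/s per hop): 0.00104545, 0.00143478, 0.00143478, 12, 0.00496111 ms; sum = 12.0089 ms.
End-to-end = 13.2 ms.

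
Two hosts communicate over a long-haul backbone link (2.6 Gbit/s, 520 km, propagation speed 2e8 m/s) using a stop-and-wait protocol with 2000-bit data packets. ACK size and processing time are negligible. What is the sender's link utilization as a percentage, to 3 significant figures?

0.0148 %

t_tx = L/R = 2000/2600000000 = 7.69231e-07 s.
t_prop = 520000/200000000 = 0.0026 s; RTT = 0.0052 s.
Cycle = t_tx + RTT = 0.00520077 s.
Utilization = t_tx / cycle = 7.69231e-07/0.00520077 = 0.0148 %.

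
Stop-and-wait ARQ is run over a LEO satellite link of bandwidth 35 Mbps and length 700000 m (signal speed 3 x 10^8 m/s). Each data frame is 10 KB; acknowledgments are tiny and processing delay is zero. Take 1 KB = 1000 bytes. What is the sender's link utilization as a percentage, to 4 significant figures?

t_tx = L/R = 80000/35000000 = 0.00228571 s.
t_prop = 700000/300000000 = 0.00233333 s; RTT = 0.00466667 s.
Cycle = t_tx + RTT = 0.00695238 s.
Utilization = t_tx / cycle = 0.00228571/0.00695238 = 32.88 %.

32.88 %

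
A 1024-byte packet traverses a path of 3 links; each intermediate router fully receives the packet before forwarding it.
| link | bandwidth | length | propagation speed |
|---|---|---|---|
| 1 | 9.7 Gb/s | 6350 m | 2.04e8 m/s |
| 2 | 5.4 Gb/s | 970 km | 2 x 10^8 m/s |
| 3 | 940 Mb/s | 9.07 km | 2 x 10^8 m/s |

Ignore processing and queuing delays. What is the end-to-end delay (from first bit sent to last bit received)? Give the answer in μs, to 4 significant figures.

L = 1024 × 8 = 8192 bits.
Transmission delays (L/R per hop): 0.844536, 1.51704, 8.71489 μs; sum = 11.0765 μs.
Propagation delays (d/s per hop): 31.1275, 4850, 45.35 μs; sum = 4926.48 μs.
End-to-end = 4938 μs.

4938 μs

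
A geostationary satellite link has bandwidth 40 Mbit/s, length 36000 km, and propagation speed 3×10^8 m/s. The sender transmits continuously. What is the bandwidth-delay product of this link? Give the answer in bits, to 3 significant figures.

4800000 bits

Propagation delay = 36000000 / 300000000 = 0.12 s.
BDP = R × t_prop = 40000000 × 0.12 = 4800000 bits.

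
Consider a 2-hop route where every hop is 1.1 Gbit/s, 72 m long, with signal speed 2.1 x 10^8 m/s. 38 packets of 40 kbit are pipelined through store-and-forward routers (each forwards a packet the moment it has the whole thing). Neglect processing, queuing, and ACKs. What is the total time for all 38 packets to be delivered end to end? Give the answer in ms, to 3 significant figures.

1.42 ms

Per-hop transmission t_tx = L/R = 40000/1100000000 = 0.0363636 ms.
Per-hop propagation t_prop = 72/210000000 = 0.000342857 ms.
Pipeline fill: first packet needs 2·t_tx to clear all hops; remaining 37 packets each add one t_tx.
Total = (2+38-1)·t_tx + 2·t_prop = 39·0.0363636 + 2·0.000342857 = 1.42 ms.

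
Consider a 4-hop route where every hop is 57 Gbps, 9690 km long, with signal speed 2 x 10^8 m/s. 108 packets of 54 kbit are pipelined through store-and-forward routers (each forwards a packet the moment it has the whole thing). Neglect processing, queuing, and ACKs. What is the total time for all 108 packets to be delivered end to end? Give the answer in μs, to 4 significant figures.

Per-hop transmission t_tx = L/R = 54000/57000000000 = 0.947368 μs.
Per-hop propagation t_prop = 9690000/200000000 = 48450 μs.
Pipeline fill: first packet needs 4·t_tx to clear all hops; remaining 107 packets each add one t_tx.
Total = (4+108-1)·t_tx + 4·t_prop = 111·0.947368 + 4·48450 = 193900 μs.

193900 μs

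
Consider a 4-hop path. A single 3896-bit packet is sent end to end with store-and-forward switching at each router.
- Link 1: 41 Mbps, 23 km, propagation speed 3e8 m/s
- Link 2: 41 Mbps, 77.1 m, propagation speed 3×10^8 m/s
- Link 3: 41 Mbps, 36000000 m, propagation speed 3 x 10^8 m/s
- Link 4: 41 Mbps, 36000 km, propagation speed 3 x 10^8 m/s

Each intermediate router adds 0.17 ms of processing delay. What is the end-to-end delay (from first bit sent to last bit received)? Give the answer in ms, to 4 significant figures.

241.0 ms

Transmission delay per hop = L/R = 3896/41000000 = 0.0950244 ms; 4 hops → 0.380098 ms.
Propagation delays (d/s per hop): 0.0766667, 0.000257, 120, 120 ms; sum = 240.077 ms.
Processing at 3 router(s): 3 × 0.17 ms = 0.51 ms.
End-to-end = 241.0 ms.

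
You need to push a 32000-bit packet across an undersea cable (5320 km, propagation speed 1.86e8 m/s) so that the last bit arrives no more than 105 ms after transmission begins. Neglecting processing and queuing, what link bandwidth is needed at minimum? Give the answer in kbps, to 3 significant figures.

419 kbps

Propagation delay = 5320000 / 186000000 = 28.6022 ms.
Transmission budget = 105 − 28.6022 = 76.3978 ms.
R ≥ L / t_tx = 32000 bits / 0.0763978 s = 419 kbps.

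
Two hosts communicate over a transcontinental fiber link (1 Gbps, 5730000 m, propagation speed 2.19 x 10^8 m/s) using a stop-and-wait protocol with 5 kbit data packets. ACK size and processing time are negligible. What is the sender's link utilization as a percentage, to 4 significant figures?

0.009554 %

t_tx = L/R = 5000/1000000000 = 5e-06 s.
t_prop = 5730000/219000000 = 0.0261644 s; RTT = 0.0523288 s.
Cycle = t_tx + RTT = 0.0523338 s.
Utilization = t_tx / cycle = 5e-06/0.0523338 = 0.009554 %.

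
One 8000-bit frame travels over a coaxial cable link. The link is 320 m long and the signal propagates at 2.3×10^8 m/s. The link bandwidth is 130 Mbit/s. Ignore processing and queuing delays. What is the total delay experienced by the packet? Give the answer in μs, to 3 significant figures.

62.9 μs

Transmission delay = L/R = 8000 / 130000000 = 61.5385 μs.
Propagation delay = d/s = 320 m / 2.3e+08 m/s = 1.3913 μs.
Total = 62.9 μs.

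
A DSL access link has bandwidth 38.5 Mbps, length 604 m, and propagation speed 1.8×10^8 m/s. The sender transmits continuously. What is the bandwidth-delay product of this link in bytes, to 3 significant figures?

16.1 bytes

Propagation delay = 604 / 180000000 = 3.35556e-06 s.
BDP = R × t_prop = 38500000 × 3.35556e-06 = 129.189 bits.
In bytes: 129.189/8 = 16.1 bytes.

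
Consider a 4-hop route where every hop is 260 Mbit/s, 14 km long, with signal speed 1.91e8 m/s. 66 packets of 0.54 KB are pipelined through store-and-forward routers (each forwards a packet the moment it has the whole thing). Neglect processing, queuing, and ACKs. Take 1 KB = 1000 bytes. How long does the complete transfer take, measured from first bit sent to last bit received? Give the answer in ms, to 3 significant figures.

1.44 ms

Per-hop transmission t_tx = L/R = 4320/260000000 = 0.0166154 ms.
Per-hop propagation t_prop = 14000/191000000 = 0.0732984 ms.
Pipeline fill: first packet needs 4·t_tx to clear all hops; remaining 65 packets each add one t_tx.
Total = (4+66-1)·t_tx + 4·t_prop = 69·0.0166154 + 4·0.0732984 = 1.44 ms.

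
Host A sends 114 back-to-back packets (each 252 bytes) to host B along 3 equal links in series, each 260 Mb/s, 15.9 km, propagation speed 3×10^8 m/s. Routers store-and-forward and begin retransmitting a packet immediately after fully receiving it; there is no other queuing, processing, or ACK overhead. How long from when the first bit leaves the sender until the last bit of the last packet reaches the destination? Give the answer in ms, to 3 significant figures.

Per-hop transmission t_tx = L/R = 2016/260000000 = 0.00775385 ms.
Per-hop propagation t_prop = 15900/300000000 = 0.053 ms.
Pipeline fill: first packet needs 3·t_tx to clear all hops; remaining 113 packets each add one t_tx.
Total = (3+114-1)·t_tx + 3·t_prop = 116·0.00775385 + 3·0.053 = 1.06 ms.

1.06 ms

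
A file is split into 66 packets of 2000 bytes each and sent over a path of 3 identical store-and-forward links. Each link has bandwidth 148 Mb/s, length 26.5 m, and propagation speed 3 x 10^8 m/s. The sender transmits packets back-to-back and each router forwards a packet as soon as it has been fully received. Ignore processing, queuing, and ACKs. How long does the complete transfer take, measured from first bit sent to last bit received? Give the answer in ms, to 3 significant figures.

7.35 ms

Per-hop transmission t_tx = L/R = 16000/148000000 = 0.108108 ms.
Per-hop propagation t_prop = 26.5/300000000 = 8.83333e-05 ms.
Pipeline fill: first packet needs 3·t_tx to clear all hops; remaining 65 packets each add one t_tx.
Total = (3+66-1)·t_tx + 3·t_prop = 68·0.108108 + 3·8.83333e-05 = 7.35 ms.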